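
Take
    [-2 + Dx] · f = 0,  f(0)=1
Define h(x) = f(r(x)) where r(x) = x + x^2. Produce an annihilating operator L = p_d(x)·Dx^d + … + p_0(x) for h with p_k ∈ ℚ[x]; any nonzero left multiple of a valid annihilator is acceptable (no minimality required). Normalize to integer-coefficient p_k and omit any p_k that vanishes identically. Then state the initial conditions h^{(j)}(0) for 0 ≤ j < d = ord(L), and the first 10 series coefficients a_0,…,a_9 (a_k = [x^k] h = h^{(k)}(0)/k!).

f: a_k = 1, 2, 2, 4/3, 2/3, 4/15, 4/45, 8/315, 2/315, 4/2835, …
Substitute x→r, Dx→(1/r')Dx; clear ⇒ L₀.
L = (-2 - 4·x) + Dx  (order 1).
h: a_k = 1, 2, 4, 16/3, 20/3, 104/15, 304/45, 1856/315, 1528/315, 2096/567, …
ICs: h(0) = 1.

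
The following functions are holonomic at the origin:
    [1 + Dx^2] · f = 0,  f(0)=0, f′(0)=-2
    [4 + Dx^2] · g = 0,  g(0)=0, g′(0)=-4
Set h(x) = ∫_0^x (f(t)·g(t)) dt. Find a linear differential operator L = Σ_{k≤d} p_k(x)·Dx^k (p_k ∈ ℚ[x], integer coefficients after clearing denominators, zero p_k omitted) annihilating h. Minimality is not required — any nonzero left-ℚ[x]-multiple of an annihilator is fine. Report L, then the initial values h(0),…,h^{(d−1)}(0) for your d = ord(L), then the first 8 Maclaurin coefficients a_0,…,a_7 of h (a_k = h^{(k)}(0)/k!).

L = 9·Dx + 10·Dx^3 + Dx^5  (order 5).
h: a_k = 0, 0, 0, 8/3, 0, -4/3, 0, 13/45, …
ICs: h(0) = 0, h′(0) = 0, h′′(0) = 0, h′′′(0) = 16, h′′′′(0) = 0.

f: a_k = 0, -2, 0, 1/3, 0, -1/60, 0, 1/2520, …
g: a_k = 0, -4, 0, 8/3, 0, -8/15, 0, 16/315, …
f·g: L₀ = L_f ⊗_s L_g, ord ≤ 2·2.
Integrate: L := L₀·Dx.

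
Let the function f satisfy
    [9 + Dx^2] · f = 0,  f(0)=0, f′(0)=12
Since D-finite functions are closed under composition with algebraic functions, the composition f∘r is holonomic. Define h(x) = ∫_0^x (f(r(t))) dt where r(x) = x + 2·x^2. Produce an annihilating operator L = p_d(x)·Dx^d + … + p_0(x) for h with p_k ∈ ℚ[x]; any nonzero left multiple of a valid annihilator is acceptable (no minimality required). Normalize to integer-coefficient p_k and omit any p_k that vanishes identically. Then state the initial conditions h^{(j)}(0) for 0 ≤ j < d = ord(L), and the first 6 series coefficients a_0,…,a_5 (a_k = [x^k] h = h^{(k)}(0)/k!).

L = (9 + 108·x + 432·x^2 + 576·x^3)·Dx - 4·Dx^2 + (1 + 4·x)·Dx^3  (order 3).
h: a_k = 0, 0, 6, 8, -9/2, -108/5, …
ICs: h(0) = 0, h′(0) = 0, h′′(0) = 12.

f: a_k = 0, 12, 0, -18, 0, 81/10, …
f∘r: x↦r, Dx↦Dx/r' in L_f ⇒ L₀.
∫: right-multiply L₀ by Dx.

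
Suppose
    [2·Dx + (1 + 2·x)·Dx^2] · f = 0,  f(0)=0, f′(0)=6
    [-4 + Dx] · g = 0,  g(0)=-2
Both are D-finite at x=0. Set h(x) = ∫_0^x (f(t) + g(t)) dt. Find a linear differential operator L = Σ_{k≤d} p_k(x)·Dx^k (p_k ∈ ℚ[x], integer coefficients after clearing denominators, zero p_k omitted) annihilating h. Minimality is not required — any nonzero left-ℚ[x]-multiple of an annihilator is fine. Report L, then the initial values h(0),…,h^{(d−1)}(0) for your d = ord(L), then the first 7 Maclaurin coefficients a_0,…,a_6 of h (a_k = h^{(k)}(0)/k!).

f: a_k = 0, 6, -6, 8, -12, 96/5, -32, …
g: a_k = -2, -8, -16, -64/3, -64/3, -256/15, -512/45, …
L₀ := lclm(L_f,L_g); ord L₀ ≤ 2+1.
∫: right-multiply L₀ by Dx.
L = (-32 - 32·x)·Dx^2 + (-4 - 32·x - 32·x^2)·Dx^3 + (3 + 10·x + 8·x^2)·Dx^4  (order 4).
h: a_k = 0, -2, -1, -22/3, -10/3, -20/3, 16/45, …
ICs: h(0) = 0, h′(0) = -2, h′′(0) = -2, h′′′(0) = -44.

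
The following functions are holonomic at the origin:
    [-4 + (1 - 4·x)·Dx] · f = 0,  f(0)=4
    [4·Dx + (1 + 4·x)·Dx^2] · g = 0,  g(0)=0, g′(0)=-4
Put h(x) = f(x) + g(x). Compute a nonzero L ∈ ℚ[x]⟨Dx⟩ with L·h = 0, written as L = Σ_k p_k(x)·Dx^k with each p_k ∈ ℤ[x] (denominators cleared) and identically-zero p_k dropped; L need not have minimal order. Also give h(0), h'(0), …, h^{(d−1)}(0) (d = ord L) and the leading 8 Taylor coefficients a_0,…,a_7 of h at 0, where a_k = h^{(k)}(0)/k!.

f: a_k = 4, 16, 64, 256, 1024, 4096, 16384, 65536, …
g: a_k = 0, -4, 8, -64/3, 64, -1024/5, 2048/3, -16384/7, …
h₀=f+g: left-lcm gives L₀, ord ≤ 3.
L = (160 + 128·x)·Dx + (16 + 256·x + 256·x^2)·Dx^2 + (-3 - 4·x + 48·x^2 + 64·x^3)·Dx^3  (order 3).
h: a_k = 4, 12, 72, 704/3, 1088, 19456/5, 51200/3, 442368/7, …
ICs: h(0) = 4, h′(0) = 12, h′′(0) = 144.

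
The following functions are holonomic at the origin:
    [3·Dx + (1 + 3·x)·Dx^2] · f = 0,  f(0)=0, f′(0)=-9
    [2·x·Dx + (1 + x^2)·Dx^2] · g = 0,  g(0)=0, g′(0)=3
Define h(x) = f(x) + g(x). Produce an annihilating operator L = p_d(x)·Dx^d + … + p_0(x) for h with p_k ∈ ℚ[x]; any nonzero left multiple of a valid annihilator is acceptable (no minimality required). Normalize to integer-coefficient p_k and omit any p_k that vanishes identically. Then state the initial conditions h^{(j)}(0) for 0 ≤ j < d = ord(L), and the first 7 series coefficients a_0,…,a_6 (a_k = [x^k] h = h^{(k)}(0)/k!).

f: a_k = 0, -9, 27/2, -27, 243/4, -729/5, 729/2, …
g: a_k = 0, 3, 0, -1, 0, 3/5, 0, …
h₀=f+g: left-lcm gives L₀, ord ≤ 4.
L = (-6 - 54·x + 18·x^2 + 18·x^3)·Dx + (-20 - 12·x - 48·x^2 + 36·x^3 + 36·x^4)·Dx^2 + (-3 - 7·x + 6·x^2 + 2·x^3 + 9·x^4 + 9·x^5)·Dx^3  (order 3).
h: a_k = 0, -6, 27/2, -28, 243/4, -726/5, 729/2, …
ICs: h(0) = 0, h′(0) = -6, h′′(0) = 27.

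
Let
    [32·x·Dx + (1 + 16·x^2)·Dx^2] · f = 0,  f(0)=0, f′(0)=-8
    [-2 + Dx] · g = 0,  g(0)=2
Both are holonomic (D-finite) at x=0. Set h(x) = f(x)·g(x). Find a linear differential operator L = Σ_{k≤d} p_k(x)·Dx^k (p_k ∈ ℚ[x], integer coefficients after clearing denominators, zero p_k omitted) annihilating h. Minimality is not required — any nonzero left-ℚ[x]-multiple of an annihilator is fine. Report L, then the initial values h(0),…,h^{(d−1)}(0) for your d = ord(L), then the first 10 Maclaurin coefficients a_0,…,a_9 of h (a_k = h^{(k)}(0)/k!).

f: a_k = 0, -8, 0, 128/3, 0, -2048/5, 0, 32768/7, 0, -524288/9, …
g: a_k = 2, 4, 4, 8/3, 4/3, 8/15, 8/45, 16/315, 4/315, 8/2835, …
L₀ := L_f ⊗_s L_g (sym. prod.), ord ≤ 2.
L = (4 - 64·x + 64·x^2) + (-4 + 32·x - 64·x^2)·Dx + (1 + 16·x^2)·Dx^2  (order 2).
h: a_k = 0, -16, -32, 160/3, 448/3, -3296/5, -13760/9, 816832/105, 5561216/315, -92914784/945, …
ICs: h(0) = 0, h′(0) = -16.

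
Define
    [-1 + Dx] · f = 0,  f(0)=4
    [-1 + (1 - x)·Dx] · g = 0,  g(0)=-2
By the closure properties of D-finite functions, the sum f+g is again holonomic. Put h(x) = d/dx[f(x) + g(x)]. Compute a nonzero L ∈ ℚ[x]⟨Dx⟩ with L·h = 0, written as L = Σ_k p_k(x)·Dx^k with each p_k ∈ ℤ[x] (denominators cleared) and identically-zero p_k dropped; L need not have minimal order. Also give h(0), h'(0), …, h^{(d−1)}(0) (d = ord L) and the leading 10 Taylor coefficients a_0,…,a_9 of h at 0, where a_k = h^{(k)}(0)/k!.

L = (4 + 2·x) + (-5 - 2·x + x^2)·Dx + (1 - x^2)·Dx^2  (order 2).
h: a_k = 2, 0, -4, -22/3, -59/6, -359/30, -2519/180, -20159/1260, -181439/10080, -1814399/90720, …
ICs: h(0) = 2, h′(0) = 0.

f: a_k = 4, 4, 2, 2/3, 1/6, 1/30, 1/180, 1/1260, 1/10080, 1/90720, …
g: a_k = -2, -2, -2, -2, -2, -2, -2, -2, -2, -2, …
Sum ⇒ L₀ = lclm(L_f,L_g) in ℚ(x)⟨Dx⟩.
Derive L from L₀ (diff closure).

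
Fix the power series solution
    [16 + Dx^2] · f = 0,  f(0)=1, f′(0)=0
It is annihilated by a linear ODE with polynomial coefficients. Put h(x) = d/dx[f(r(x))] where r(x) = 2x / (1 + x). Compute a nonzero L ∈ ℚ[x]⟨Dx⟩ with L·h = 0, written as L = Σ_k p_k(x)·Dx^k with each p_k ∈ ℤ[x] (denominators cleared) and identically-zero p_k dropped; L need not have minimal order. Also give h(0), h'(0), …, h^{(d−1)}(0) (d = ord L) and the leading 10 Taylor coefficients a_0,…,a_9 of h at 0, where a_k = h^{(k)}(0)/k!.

L = (70 + 12·x + 6·x^2) + (6 + 18·x + 18·x^2 + 6·x^3)·Dx + (1 + 4·x + 6·x^2 + 4·x^3 + x^4)·Dx^2  (order 2).
h: a_k = 0, -64, 192, 896/3, -8320/3, 106432/15, -36288/5, -3730688/315, 2444032/35, -486016448/2835, …
ICs: h(0) = 0, h′(0) = -64.

f: a_k = 1, 0, -8, 0, 32/3, 0, -256/45, 0, 512/315, 0, …
f∘r: x↦r, Dx↦Dx/r' in L_f ⇒ L₀.
Derive L from L₀ (diff closure).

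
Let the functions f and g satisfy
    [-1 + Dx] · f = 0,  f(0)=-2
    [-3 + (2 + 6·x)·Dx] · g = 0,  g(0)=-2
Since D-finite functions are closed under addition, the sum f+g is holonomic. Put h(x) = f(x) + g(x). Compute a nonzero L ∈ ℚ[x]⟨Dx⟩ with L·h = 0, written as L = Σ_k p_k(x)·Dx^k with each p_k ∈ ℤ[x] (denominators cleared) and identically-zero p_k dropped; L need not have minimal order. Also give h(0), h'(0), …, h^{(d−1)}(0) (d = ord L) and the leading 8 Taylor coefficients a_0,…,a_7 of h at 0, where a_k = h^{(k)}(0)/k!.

f: a_k = -2, -2, -1, -1/3, -1/12, -1/60, -1/360, -1/2520, …
g: a_k = -2, -3, 9/4, -27/8, 405/64, -1701/128, 15309/512, -72171/1024, …
h₀=f+g: left-lcm gives L₀, ord ≤ 2.
L = (15 + 18·x) + (-13 - 24·x - 36·x^2)·Dx + (-2 + 6·x + 36·x^2)·Dx^2  (order 2).
h: a_k = -4, -5, 5/4, -89/24, 1199/192, -25547/1920, 688841/23040, -22733993/322560, …
ICs: h(0) = -4, h′(0) = -5.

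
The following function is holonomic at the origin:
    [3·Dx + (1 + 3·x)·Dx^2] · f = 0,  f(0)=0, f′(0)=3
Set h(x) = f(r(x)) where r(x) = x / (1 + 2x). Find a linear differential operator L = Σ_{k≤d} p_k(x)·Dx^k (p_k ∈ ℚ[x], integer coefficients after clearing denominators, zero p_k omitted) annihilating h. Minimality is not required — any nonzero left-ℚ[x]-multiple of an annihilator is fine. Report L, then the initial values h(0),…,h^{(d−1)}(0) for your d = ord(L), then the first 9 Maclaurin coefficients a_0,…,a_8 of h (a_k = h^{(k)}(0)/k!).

f: a_k = 0, 3, -9/2, 9, -81/4, 243/5, -243/2, 2187/7, -6561/8, …
L₀ from L_f via x↦r, Dx↦r'^{-1}Dx.
L = (7 + 20·x)·Dx + (1 + 7·x + 10·x^2)·Dx^2  (order 2).
h: a_k = 0, 3, -21/2, 39, -609/4, 3093/5, -5187/2, 77997/7, -390369/8, …
ICs: h(0) = 0, h′(0) = 3.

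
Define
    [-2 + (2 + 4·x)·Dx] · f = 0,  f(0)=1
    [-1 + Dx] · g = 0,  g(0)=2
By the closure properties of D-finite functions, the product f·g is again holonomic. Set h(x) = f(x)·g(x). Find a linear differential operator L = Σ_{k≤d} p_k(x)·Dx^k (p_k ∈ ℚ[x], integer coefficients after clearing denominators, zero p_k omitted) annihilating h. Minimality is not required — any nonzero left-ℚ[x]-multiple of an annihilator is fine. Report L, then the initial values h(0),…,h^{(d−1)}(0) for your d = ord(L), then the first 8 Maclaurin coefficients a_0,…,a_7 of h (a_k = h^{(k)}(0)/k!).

L = (-2 - 2·x) + (1 + 2·x)·Dx  (order 1).
h: a_k = 2, 4, 2, 4/3, -1/3, 14/15, -61/45, 694/315, …
ICs: h(0) = 2.

f: a_k = 1, 1, -1/2, 1/2, -5/8, 7/8, -21/16, 33/16, …
g: a_k = 2, 2, 1, 1/3, 1/12, 1/60, 1/360, 1/2520, …
f·g: L₀ = L_f ⊗_s L_g, ord ≤ 1·1.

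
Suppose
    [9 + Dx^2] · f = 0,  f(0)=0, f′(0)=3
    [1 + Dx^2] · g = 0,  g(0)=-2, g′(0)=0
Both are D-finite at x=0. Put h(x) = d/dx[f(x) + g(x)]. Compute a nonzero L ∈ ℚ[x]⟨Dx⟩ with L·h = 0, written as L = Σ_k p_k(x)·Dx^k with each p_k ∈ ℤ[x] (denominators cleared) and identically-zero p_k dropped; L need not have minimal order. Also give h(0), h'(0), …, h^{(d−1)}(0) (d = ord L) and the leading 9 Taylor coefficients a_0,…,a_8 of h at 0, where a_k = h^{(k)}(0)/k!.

L = 9 + 10·Dx^2 + Dx^4  (order 4).
h: a_k = 3, 2, -27/2, -1/3, 81/8, 1/60, -243/80, -1/2520, 2187/4480, …
ICs: h(0) = 3, h′(0) = 2, h′′(0) = -27, h′′′(0) = -2.

f: a_k = 0, 3, 0, -9/2, 0, 81/40, 0, -243/560, 0, …
g: a_k = -2, 0, 1, 0, -1/12, 0, 1/360, 0, -1/20160, …
h₀=f+g: left-lcm gives L₀, ord ≤ 4.
Differentiate: ansatz ord ≤ ord L₀ ⇒ L.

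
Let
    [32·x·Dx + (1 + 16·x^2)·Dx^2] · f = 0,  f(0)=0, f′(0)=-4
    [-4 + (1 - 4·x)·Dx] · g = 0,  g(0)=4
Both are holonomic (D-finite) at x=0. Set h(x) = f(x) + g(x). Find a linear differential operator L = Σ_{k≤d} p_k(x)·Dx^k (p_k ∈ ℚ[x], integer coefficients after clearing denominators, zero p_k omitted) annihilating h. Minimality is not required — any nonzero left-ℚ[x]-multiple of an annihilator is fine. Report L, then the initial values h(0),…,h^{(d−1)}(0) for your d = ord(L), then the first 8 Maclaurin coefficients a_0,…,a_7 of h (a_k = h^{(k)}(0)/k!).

f: a_k = 0, -4, 0, 64/3, 0, -1024/5, 0, 16384/7, …
g: a_k = 4, 16, 64, 256, 1024, 4096, 16384, 65536, …
Weyl lclm of L_f,L_g ⇒ L₀ (ord ≤ 3).
L = (32 - 512·x - 1536·x^2)·Dx + (-16 + 32·x - 256·x^2 - 1536·x^3)·Dx^2 + (1 - 256·x^4)·Dx^3  (order 3).
h: a_k = 4, 12, 64, 832/3, 1024, 19456/5, 16384, 475136/7, …
ICs: h(0) = 4, h′(0) = 12, h′′(0) = 128.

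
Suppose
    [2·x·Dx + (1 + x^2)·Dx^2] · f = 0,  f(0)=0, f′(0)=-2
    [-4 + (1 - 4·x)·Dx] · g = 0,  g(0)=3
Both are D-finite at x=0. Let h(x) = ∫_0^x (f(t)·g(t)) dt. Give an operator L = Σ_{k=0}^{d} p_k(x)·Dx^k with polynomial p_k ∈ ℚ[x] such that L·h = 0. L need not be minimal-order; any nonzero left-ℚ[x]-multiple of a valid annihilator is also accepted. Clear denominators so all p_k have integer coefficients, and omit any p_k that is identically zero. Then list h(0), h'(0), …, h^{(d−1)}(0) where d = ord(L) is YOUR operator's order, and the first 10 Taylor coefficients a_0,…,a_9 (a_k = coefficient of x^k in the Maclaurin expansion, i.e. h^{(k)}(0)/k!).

L = 8·x·Dx + (8 - 2·x + 16·x^2)·Dx^2 + (-1 + 4·x - x^2 + 4·x^3)·Dx^3  (order 3).
h: a_k = 0, 0, -3, -8, -47/2, -376/5, -3763/15, -30104/35, -421441/140, -3371528/315, …
ICs: h(0) = 0, h′(0) = 0, h′′(0) = -6.

f: a_k = 0, -2, 0, 2/3, 0, -2/5, 0, 2/7, 0, -2/9, …
g: a_k = 3, 12, 48, 192, 768, 3072, 12288, 49152, 196608, 786432, …
h₀=f·g: eliminate ⇒ L₀, order ≤ 2·1.
h=∫h₀ ⇒ L = L₀·Dx.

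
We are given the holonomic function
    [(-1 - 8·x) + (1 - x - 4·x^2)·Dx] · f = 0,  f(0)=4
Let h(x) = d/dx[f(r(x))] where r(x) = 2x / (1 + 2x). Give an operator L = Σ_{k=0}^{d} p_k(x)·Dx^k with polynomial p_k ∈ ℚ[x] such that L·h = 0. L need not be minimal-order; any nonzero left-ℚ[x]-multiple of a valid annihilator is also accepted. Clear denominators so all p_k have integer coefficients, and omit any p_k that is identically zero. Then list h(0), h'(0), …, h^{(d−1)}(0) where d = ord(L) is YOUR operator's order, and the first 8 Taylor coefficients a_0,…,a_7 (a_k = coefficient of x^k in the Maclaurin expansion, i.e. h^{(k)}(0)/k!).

L = (16 + 96·x + 960·x^2 + 1152·x^3) + (-1 - 22·x - 60·x^2 + 248·x^3 + 576·x^4)·Dx  (order 1).
h: a_k = 8, 128, 0, 4096, -10240, 122880, -516096, 3801088, …
ICs: h(0) = 8.

f: a_k = 4, 4, 20, 36, 116, 260, 724, 1764, …
Substitute x→r, Dx→(1/r')Dx; clear ⇒ L₀.
Differentiate: ansatz ord ≤ ord L₀ ⇒ L.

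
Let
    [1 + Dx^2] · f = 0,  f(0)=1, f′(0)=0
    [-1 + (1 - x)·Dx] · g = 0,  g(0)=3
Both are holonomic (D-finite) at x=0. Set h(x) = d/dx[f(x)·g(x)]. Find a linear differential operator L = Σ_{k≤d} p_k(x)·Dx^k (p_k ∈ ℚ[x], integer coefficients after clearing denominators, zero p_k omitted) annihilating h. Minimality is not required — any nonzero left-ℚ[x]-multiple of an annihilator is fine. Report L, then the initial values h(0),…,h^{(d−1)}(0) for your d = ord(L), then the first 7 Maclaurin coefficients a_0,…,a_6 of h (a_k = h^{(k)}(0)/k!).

L = (-1 - 2·x + x^2) + (-2 + 2·x)·Dx + (1 - 2·x + x^2)·Dx^2  (order 2).
h: a_k = 3, 3, 9/2, 13/2, 65/8, 389/40, 2723/240, …
ICs: h(0) = 3, h′(0) = 3.

f: a_k = 1, 0, -1/2, 0, 1/24, 0, -1/720, …
g: a_k = 3, 3, 3, 3, 3, 3, 3, …
Product ⇒ symmetric product L₀, ord ≤ 2.
h₀' ⇒ L via d/dx closure of L₀.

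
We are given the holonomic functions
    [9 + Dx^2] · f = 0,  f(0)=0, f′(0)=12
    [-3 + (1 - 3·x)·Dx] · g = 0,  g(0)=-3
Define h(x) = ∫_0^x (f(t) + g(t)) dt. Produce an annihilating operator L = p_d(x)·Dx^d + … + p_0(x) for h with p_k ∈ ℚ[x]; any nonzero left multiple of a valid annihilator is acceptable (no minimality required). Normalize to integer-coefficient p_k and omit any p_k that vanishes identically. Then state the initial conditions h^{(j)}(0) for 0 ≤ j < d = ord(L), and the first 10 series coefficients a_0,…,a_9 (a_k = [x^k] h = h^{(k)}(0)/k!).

L = (-63 + 54·x - 81·x^2)·Dx + (9 - 45·x + 81·x^2 - 81·x^3)·Dx^2 + (-7 + 6·x - 9·x^2)·Dx^3 + (1 - 5·x + 9·x^2 - 9·x^3)·Dx^4  (order 4).
h: a_k = 0, -3, 3/2, -9, -99/4, -243/5, -2403/20, -2187/7, -918783/1120, -2187, …
ICs: h(0) = 0, h′(0) = -3, h′′(0) = 3, h′′′(0) = -54.

f: a_k = 0, 12, 0, -18, 0, 81/10, 0, -243/140, 0, 243/1120, …
g: a_k = -3, -9, -27, -81, -243, -729, -2187, -6561, -19683, -59049, …
Weyl lclm of L_f,L_g ⇒ L₀ (ord ≤ 3).
h=∫h₀ ⇒ L = L₀·Dx.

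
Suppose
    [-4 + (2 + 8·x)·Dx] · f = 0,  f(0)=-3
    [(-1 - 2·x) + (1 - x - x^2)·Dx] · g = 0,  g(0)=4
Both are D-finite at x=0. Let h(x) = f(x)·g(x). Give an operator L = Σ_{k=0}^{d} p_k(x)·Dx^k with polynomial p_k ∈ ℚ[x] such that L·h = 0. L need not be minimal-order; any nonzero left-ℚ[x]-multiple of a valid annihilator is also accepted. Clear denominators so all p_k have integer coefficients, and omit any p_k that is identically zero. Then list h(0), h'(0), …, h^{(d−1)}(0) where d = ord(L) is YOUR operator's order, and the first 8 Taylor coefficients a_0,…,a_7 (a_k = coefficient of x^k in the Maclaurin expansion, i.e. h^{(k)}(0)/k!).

f: a_k = -3, -6, 6, -12, 30, -84, 252, -792, …
g: a_k = 4, 4, 8, 12, 20, 32, 52, 84, …
Product ⇒ symmetric product L₀, ord ≤ 1.
L = (3 + 4·x + 6·x^2) + (-1 - 3·x + 5·x^2 + 4·x^3)·Dx  (order 1).
h: a_k = -12, -36, -24, -108, -12, -456, 540, -3084, …
ICs: h(0) = -12.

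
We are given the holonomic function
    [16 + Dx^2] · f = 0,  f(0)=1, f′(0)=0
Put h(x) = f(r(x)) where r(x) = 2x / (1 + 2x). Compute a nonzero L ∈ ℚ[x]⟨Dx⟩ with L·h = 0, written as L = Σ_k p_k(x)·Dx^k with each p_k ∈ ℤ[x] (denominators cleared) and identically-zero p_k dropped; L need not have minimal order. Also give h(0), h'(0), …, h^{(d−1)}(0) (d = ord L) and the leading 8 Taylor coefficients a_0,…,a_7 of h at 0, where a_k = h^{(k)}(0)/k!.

L = 64 + (4 + 24·x + 48·x^2 + 32·x^3)·Dx + (1 + 8·x + 24·x^2 + 32·x^3 + 16·x^4)·Dx^2  (order 2).
h: a_k = 1, 0, -32, 128, -640/3, -1024/3, 175616/45, -83968/5, …
ICs: h(0) = 1, h′(0) = 0.

f: a_k = 1, 0, -8, 0, 32/3, 0, -256/45, 0, …
f∘r: x↦r, Dx↦Dx/r' in L_f ⇒ L₀.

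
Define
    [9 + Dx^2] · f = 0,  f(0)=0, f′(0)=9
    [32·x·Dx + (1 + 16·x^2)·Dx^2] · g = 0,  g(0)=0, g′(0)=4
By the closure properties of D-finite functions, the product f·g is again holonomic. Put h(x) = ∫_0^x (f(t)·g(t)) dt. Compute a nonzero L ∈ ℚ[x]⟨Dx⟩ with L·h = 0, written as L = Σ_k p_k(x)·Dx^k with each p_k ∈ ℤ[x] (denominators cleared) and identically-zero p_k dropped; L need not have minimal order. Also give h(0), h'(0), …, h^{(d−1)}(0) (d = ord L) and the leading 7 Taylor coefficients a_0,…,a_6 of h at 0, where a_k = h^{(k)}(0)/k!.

f: a_k = 0, 9, 0, -27/2, 0, 243/40, 0, …
g: a_k = 0, 4, 0, -64/3, 0, 1024/5, 0, …
Sym-product of L_f,L_g gives L₀ (≤ ord 4).
h=∫₀ˣh₀: take L = L₀·Dx.
L = (16425 + 696384·x^2 + 2778624·x^4 + 11943936·x^6 + 47775744·x^8)·Dx + (23616·x + 543744·x^3 + 3981312·x^5 + 21233664·x^7)·Dx^2 + (2050 + 87168·x^2 + 470016·x^4 + 2654208·x^6 + 10616832·x^8)·Dx^3 + (2624·x + 60416·x^3 + 442368·x^5 + 2359296·x^7)·Dx^4 + (25 + 1088·x^2 + 17920·x^4 + 147456·x^6 + 589824·x^8)·Dx^5  (order 5).
h: a_k = 0, 0, 0, 12, 0, -246/5, 0, …
ICs: h(0) = 0, h′(0) = 0, h′′(0) = 0, h′′′(0) = 72, h′′′′(0) = 0.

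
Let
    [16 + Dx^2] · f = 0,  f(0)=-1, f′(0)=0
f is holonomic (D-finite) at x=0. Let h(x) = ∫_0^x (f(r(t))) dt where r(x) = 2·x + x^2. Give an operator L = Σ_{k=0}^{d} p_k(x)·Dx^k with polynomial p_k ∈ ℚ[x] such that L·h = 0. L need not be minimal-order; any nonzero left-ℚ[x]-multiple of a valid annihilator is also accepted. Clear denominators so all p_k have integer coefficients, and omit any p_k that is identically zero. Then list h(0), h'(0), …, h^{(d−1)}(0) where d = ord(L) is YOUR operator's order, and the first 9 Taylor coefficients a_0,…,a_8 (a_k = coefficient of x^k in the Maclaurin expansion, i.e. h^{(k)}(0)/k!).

L = (64 + 192·x + 192·x^2 + 64·x^3)·Dx - Dx^2 + (1 + x)·Dx^3  (order 3).
h: a_k = 0, -1, 0, 32/3, 8, -488/15, -512/9, 4864/315, 1888/15, …
ICs: h(0) = 0, h′(0) = -1, h′′(0) = 0.

f: a_k = -1, 0, 8, 0, -32/3, 0, 256/45, 0, -512/315, …
f∘r: x↦r, Dx↦Dx/r' in L_f ⇒ L₀.
Integrate: L := L₀·Dx.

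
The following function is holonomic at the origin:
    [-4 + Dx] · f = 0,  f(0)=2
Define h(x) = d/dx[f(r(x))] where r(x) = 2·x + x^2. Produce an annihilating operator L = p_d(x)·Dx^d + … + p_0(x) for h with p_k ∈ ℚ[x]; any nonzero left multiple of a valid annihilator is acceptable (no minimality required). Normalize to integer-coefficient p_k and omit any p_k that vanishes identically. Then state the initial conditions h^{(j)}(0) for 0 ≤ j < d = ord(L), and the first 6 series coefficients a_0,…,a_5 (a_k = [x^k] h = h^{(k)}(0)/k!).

f: a_k = 2, 8, 16, 64/3, 64/3, 256/15, …
Change of var in L_f (x↦r) gives L₀.
h₀' ⇒ L via d/dx closure of L₀.
L = (9 + 16·x + 8·x^2) + (-1 - x)·Dx  (order 1).
h: a_k = 16, 144, 704, 7360/3, 6784, 236416/15, …
ICs: h(0) = 16.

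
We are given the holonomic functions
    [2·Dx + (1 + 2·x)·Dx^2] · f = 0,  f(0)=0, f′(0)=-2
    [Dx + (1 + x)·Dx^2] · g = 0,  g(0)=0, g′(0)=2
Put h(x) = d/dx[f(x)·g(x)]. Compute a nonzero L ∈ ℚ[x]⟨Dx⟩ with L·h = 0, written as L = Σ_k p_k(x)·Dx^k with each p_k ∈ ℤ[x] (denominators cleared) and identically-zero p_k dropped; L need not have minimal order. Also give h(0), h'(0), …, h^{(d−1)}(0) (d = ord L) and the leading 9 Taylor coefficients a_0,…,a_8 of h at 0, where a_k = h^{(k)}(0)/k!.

L = (20 + 48·x + 32·x^2) + (66 + 268·x + 360·x^2 + 160·x^3)·Dx + (32 + 180·x + 372·x^2 + 336·x^3 + 112·x^4)·Dx^2 + (3 + 22·x + 63·x^2 + 88·x^3 + 60·x^4 + 16·x^5)·Dx^3  (order 3).
h: a_k = 0, -8, 18, -104/3, 65, -1834/15, 1162/5, -9376/21, 60579/70, …
ICs: h(0) = 0, h′(0) = -8, h′′(0) = 36.

f: a_k = 0, -2, 2, -8/3, 4, -32/5, 32/3, -128/7, 32, …
g: a_k = 0, 2, -1, 2/3, -1/2, 2/5, -1/3, 2/7, -1/4, …
h₀=f·g: eliminate ⇒ L₀, order ≤ 2·2.
h=h₀': d/dx-closure on L₀ ⇒ L.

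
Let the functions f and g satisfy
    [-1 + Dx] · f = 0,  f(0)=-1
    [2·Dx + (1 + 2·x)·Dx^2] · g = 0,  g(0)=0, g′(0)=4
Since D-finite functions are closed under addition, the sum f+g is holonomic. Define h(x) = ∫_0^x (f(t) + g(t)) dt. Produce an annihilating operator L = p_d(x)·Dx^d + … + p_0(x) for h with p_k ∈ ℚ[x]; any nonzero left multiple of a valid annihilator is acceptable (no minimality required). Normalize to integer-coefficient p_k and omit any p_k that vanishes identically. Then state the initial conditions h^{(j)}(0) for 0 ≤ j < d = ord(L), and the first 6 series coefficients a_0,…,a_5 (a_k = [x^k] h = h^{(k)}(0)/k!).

f: a_k = -1, -1, -1/2, -1/6, -1/24, -1/120, …
g: a_k = 0, 4, -4, 16/3, -8, 64/5, …
L₀ := lclm(L_f,L_g); ord L₀ ≤ 1+2.
∫: right-multiply L₀ by Dx.
L = (-10 - 4·x)·Dx^2 + (7 - 4·x - 4·x^2)·Dx^3 + (3 + 8·x + 4·x^2)·Dx^4  (order 4).
h: a_k = 0, -1, 3/2, -3/2, 31/24, -193/120, …
ICs: h(0) = 0, h′(0) = -1, h′′(0) = 3, h′′′(0) = -9.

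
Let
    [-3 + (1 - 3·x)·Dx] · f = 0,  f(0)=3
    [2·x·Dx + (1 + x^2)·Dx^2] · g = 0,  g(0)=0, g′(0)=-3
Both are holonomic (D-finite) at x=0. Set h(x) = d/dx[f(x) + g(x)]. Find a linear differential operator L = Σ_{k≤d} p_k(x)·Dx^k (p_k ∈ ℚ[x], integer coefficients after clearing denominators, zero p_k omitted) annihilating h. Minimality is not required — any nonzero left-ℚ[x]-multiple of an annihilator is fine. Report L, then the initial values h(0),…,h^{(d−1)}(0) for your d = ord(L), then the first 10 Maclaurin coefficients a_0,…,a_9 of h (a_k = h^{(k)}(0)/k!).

L = (-6 + 72·x + 18·x^2) + (28 - 6·x + 60·x^2 + 18·x^3)·Dx + (-3 + 8·x + 8·x^3 + 3·x^4)·Dx^2  (order 2).
h: a_k = 6, 54, 246, 972, 3642, 13122, 45930, 157464, 531438, 1771470, …
ICs: h(0) = 6, h′(0) = 54.

f: a_k = 3, 9, 27, 81, 243, 729, 2187, 6561, 19683, 59049, …
g: a_k = 0, -3, 0, 1, 0, -3/5, 0, 3/7, 0, -1/3, …
L₀ := lclm(L_f,L_g); ord L₀ ≤ 1+2.
Derive L from L₀ (diff closure).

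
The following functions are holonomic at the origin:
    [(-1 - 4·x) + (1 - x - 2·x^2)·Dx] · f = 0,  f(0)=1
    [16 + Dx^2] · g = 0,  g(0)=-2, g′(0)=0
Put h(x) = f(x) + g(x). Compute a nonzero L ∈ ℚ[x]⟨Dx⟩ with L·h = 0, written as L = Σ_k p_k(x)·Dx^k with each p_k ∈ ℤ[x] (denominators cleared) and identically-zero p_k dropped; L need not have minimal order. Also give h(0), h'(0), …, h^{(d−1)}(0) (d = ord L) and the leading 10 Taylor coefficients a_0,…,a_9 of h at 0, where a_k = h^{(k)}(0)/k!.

f: a_k = 1, 1, 3, 5, 11, 21, 43, 85, 171, 341, …
g: a_k = -2, 0, 16, 0, -64/3, 0, 512/45, 0, -1024/315, 0, …
h₀=f+g: left-lcm gives L₀, ord ≤ 3.
L = (368 + 1408·x - 256·x^2 + 512·x^3 + 2560·x^4 + 2048·x^5) + (-176 + 336·x + 384·x^2 - 1024·x^3 - 384·x^4 + 1536·x^5 + 1024·x^6)·Dx + (23 + 88·x - 16·x^2 + 32·x^3 + 160·x^4 + 128·x^5)·Dx^2 + (-11 + 21·x + 24·x^2 - 64·x^3 - 24·x^4 + 96·x^5 + 64·x^6)·Dx^3  (order 3).
h: a_k = -1, 1, 19, 5, -31/3, 21, 2447/45, 85, 52841/315, 341, …
ICs: h(0) = -1, h′(0) = 1, h′′(0) = 38.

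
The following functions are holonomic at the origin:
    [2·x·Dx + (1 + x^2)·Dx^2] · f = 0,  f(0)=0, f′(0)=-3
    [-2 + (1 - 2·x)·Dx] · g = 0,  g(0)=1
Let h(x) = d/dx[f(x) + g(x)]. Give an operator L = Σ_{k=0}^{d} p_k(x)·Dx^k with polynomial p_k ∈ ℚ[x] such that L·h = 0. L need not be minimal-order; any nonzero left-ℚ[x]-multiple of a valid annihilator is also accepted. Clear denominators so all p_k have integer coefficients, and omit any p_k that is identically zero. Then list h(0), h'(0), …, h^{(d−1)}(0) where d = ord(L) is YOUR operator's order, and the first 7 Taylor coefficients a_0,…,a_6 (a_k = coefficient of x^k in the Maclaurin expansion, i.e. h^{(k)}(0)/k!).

L = (4 - 32·x - 12·x^2) + (-13 + 4·x - 25·x^2 - 12·x^3)·Dx + (2 - 3·x - 3·x^3 - 2·x^4)·Dx^2  (order 2).
h: a_k = -1, 8, 27, 64, 157, 384, 899, …
ICs: h(0) = -1, h′(0) = 8.

f: a_k = 0, -3, 0, 1, 0, -3/5, 0, …
g: a_k = 1, 2, 4, 8, 16, 32, 64, …
Sum ⇒ L₀ = lclm(L_f,L_g) in ℚ(x)⟨Dx⟩.
Differentiate: ansatz ord ≤ ord L₀ ⇒ L.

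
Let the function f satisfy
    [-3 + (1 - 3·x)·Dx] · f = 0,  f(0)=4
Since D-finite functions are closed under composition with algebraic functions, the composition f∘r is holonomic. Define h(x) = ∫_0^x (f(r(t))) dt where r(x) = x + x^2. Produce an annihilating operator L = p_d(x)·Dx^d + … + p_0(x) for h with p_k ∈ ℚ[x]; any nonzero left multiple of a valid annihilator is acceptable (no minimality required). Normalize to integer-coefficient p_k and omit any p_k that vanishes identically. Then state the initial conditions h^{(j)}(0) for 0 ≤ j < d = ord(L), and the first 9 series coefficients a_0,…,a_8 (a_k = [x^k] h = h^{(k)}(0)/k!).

f: a_k = 4, 12, 36, 108, 324, 972, 2916, 8748, 26244, …
L₀ from L_f via x↦r, Dx↦r'^{-1}Dx.
h=∫₀ˣh₀: take L = L₀·Dx.
L = (3 + 6·x)·Dx + (-1 + 3·x + 3·x^2)·Dx^2  (order 2).
h: a_k = 0, 4, 6, 16, 45, 684/5, 432, 1404, 9315/2, …
ICs: h(0) = 0, h′(0) = 4.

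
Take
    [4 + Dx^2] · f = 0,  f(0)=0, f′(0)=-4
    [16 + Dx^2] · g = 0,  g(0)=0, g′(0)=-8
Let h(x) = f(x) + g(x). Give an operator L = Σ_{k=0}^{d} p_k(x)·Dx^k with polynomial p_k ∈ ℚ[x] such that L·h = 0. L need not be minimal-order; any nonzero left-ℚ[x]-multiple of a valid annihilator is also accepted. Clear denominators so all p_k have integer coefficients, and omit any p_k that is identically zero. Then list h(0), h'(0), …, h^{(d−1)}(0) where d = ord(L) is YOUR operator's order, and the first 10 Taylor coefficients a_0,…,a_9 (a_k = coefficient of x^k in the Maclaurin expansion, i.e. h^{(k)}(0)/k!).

f: a_k = 0, -4, 0, 8/3, 0, -8/15, 0, 16/315, 0, -8/2835, …
g: a_k = 0, -8, 0, 64/3, 0, -256/15, 0, 2048/315, 0, -4096/2835, …
f+g: L₀ = lclm(L_f,L_g), ord ≤ 2+2.
L = 64 + 20·Dx^2 + Dx^4  (order 4).
h: a_k = 0, -12, 0, 24, 0, -88/5, 0, 688/105, 0, -152/105, …
ICs: h(0) = 0, h′(0) = -12, h′′(0) = 0, h′′′(0) = 144.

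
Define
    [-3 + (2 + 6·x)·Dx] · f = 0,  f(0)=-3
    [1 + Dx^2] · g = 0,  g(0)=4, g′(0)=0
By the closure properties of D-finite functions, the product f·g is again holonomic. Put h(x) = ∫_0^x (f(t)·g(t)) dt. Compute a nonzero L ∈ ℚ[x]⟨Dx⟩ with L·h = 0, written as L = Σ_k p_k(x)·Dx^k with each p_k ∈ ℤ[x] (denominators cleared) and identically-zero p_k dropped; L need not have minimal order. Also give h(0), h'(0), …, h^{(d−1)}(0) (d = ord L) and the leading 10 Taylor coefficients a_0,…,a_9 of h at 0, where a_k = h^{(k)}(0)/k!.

f: a_k = -3, -9/2, 27/8, -81/16, 1215/128, -5103/256, 45927/1024, -216513/2048, 8444007/32768, -42220035/65536, …
g: a_k = 4, 0, -2, 0, 1/6, 0, -1/180, 0, 1/10080, 0, …
h₀=f·g: eliminate ⇒ L₀, order ≤ 1·2.
Integrate: L := L₀·Dx.
L = (31 + 24·x + 36·x^2)·Dx + (-12 - 36·x)·Dx^2 + (4 + 24·x + 36·x^2)·Dx^3  (order 3).
h: a_k = 0, -12, -9, 13/2, -45/16, 983/160, -1501/128, 618229/26880, -982601/20480, 810807791/7741440, …
ICs: h(0) = 0, h′(0) = -12, h′′(0) = -18.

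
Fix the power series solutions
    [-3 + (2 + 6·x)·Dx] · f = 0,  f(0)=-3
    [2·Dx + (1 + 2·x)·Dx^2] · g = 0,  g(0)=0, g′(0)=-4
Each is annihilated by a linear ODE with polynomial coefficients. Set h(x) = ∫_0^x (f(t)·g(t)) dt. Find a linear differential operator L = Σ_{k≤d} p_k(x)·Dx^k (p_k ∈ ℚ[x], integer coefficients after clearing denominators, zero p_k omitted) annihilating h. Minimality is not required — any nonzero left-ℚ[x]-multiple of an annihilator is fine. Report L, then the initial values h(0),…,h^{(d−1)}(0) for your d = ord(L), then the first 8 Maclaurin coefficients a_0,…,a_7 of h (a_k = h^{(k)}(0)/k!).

f: a_k = -3, -9/2, 27/8, -81/16, 1215/128, -5103/256, 45927/1024, -216513/2048, …
g: a_k = 0, -4, 4, -16/3, 8, -64/5, 64/3, -256/7, …
L₀ := L_f ⊗_s L_g (sym. prod.), ord ≤ 2.
Integrate: L := L₀·Dx.
L = (15 + 18·x)·Dx + (-4 - 12·x)·Dx^2 + (4 + 32·x + 84·x^2 + 72·x^3)·Dx^3  (order 3).
h: a_k = 0, 0, 6, 2, -31/8, 27/4, -3937/320, 52897/2240, …
ICs: h(0) = 0, h′(0) = 0, h′′(0) = 12.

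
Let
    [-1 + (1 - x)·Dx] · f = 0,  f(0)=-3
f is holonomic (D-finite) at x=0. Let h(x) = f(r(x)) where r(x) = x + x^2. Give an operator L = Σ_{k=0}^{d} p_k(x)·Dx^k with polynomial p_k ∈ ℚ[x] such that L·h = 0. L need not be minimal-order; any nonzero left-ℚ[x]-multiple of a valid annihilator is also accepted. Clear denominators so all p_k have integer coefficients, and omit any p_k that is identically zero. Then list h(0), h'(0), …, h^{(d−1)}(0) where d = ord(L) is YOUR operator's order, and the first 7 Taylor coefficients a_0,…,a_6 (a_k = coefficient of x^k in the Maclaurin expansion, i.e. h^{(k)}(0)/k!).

L = (1 + 2·x) + (-1 + x + x^2)·Dx  (order 1).
h: a_k = -3, -3, -6, -9, -15, -24, -39, …
ICs: h(0) = -3.

f: a_k = -3, -3, -3, -3, -3, -3, -3, …
f∘r: x↦r, Dx↦Dx/r' in L_f ⇒ L₀.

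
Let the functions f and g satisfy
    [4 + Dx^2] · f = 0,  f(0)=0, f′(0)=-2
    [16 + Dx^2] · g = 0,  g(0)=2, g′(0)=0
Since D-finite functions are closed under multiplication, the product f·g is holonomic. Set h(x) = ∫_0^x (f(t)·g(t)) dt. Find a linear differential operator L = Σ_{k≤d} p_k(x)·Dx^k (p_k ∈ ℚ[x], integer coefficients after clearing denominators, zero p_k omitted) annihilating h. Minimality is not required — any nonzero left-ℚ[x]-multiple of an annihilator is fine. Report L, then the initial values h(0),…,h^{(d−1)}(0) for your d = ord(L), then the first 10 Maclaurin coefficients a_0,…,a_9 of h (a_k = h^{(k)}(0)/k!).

f: a_k = 0, -2, 0, 4/3, 0, -4/15, 0, 8/315, 0, -4/2835, …
g: a_k = 2, 0, -16, 0, 64/3, 0, -512/45, 0, 1024/315, 0, …
h₀=f·g: eliminate ⇒ L₀, order ≤ 2·2.
h=∫₀ˣh₀: take L = L₀·Dx.
L = 144·Dx + 40·Dx^3 + Dx^5  (order 5).
h: a_k = 0, 0, -2, 0, 26/3, 0, -484/45, 0, 2186/315, 0, …
ICs: h(0) = 0, h′(0) = 0, h′′(0) = -4, h′′′(0) = 0, h′′′′(0) = 208.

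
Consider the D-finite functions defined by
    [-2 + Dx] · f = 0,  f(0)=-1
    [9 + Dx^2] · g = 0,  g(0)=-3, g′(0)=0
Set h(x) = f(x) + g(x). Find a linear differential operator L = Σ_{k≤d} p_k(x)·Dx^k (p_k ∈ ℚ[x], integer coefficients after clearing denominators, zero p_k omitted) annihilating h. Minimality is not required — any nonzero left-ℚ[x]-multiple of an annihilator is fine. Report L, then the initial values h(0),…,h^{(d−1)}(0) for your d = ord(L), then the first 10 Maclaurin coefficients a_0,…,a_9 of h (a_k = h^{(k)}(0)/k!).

f: a_k = -1, -2, -2, -4/3, -2/3, -4/15, -4/45, -8/315, -2/315, -4/2835, …
g: a_k = -3, 0, 27/2, 0, -81/8, 0, 243/80, 0, -2187/4480, 0, …
L₀ := lclm(L_f,L_g); ord L₀ ≤ 1+2.
L = -18 + 9·Dx - 2·Dx^2 + Dx^3  (order 3).
h: a_k = -4, -2, 23/2, -4/3, -259/24, -4/15, 2123/720, -8/315, -19939/40320, -4/2835, …
ICs: h(0) = -4, h′(0) = -2, h′′(0) = 23.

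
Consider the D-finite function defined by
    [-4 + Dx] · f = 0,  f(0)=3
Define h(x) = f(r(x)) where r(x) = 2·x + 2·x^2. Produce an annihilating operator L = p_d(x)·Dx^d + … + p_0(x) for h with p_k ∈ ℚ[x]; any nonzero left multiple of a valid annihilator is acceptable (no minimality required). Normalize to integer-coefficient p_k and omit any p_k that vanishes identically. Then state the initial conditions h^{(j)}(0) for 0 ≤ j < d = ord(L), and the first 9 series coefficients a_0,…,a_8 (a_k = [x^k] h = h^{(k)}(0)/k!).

L = (-8 - 16·x) + Dx  (order 1).
h: a_k = 3, 24, 120, 448, 1376, 18176/5, 127744/15, 378880/21, 3682816/105, …
ICs: h(0) = 3.

f: a_k = 3, 12, 24, 32, 32, 128/5, 256/15, 1024/105, 512/105, …
f∘r: x↦r, Dx↦Dx/r' in L_f ⇒ L₀.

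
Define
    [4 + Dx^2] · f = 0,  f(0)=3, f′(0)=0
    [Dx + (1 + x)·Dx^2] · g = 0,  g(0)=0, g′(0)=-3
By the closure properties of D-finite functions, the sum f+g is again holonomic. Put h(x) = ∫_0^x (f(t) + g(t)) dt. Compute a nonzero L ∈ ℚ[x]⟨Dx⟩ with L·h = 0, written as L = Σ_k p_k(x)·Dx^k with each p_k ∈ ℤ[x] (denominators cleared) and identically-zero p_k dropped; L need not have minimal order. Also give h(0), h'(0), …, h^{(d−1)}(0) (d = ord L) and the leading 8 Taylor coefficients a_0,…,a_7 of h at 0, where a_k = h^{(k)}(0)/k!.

f: a_k = 3, 0, -6, 0, 2, 0, -4/15, 0, …
g: a_k = 0, -3, 3/2, -1, 3/4, -3/5, 1/2, -3/7, …
Weyl lclm of L_f,L_g ⇒ L₀ (ord ≤ 4).
Integrate: L := L₀·Dx.
L = (20 + 16·x + 8·x^2)·Dx^2 + (12 + 28·x + 24·x^2 + 8·x^3)·Dx^3 + (5 + 4·x + 2·x^2)·Dx^4 + (3 + 7·x + 6·x^2 + 2·x^3)·Dx^5  (order 5).
h: a_k = 0, 3, -3/2, -3/2, -1/4, 11/20, -1/10, 1/30, …
ICs: h(0) = 0, h′(0) = 3, h′′(0) = -3, h′′′(0) = -9, h′′′′(0) = -6.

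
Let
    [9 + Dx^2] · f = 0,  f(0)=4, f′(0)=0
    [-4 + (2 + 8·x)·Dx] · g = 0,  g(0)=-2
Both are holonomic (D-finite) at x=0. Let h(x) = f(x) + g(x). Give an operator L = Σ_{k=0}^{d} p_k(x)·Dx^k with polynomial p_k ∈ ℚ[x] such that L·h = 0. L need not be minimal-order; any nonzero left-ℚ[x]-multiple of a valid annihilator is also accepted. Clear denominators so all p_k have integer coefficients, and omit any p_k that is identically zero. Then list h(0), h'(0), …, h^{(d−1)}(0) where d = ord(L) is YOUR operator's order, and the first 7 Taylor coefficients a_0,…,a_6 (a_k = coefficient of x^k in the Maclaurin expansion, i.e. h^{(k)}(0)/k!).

L = (-378 - 1296·x - 2592·x^2) + (45 + 828·x + 3888·x^2 + 5184·x^3)·Dx + (-42 - 144·x - 288·x^2)·Dx^2 + (5 + 92·x + 432·x^2 + 576·x^3)·Dx^3  (order 3).
h: a_k = 2, -4, -14, -8, 67/2, -56, 3279/20, …
ICs: h(0) = 2, h′(0) = -4, h′′(0) = -28.

f: a_k = 4, 0, -18, 0, 27/2, 0, -81/20, …
g: a_k = -2, -4, 4, -8, 20, -56, 168, …
h₀=f+g: left-lcm gives L₀, ord ≤ 3.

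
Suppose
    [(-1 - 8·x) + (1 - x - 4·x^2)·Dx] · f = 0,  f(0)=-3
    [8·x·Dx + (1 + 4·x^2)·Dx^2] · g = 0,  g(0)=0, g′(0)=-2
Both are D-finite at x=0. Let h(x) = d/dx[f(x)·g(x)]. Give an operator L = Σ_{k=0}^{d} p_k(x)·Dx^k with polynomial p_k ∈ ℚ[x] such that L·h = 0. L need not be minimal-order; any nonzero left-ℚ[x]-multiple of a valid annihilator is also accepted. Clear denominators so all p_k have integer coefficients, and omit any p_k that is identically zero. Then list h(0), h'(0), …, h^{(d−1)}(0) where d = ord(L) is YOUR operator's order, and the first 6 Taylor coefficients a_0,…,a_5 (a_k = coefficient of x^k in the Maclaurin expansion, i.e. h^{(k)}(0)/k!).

L = (14 + 408·x^2 + 384·x^3 + 2304·x^4) + (4 + 34·x + 48·x^2 + 280·x^3 + 384·x^4 + 1536·x^5)·Dx + (-1 - 11·x^2 + 16·x^3 + 20·x^4 + 64·x^5 + 192·x^6)·Dx^2  (order 2).
h: a_k = 6, 12, 66, 184, 766, 10116/5, …
ICs: h(0) = 6, h′(0) = 12.

f: a_k = -3, -3, -15, -27, -87, -195, …
g: a_k = 0, -2, 0, 8/3, 0, -32/5, …
h₀=f·g: eliminate ⇒ L₀, order ≤ 1·2.
h₀' ⇒ L via d/dx closure of L₀.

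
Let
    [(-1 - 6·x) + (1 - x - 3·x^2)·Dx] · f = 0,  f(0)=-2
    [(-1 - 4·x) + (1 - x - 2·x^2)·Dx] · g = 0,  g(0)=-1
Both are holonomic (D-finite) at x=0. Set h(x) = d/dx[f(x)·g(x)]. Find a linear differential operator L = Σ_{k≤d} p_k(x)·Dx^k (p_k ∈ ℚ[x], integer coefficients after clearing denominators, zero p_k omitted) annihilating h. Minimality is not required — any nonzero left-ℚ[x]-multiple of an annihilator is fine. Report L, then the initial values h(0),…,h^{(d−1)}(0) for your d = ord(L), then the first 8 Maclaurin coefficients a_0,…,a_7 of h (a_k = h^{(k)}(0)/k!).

L = (16 + 18·x - 36·x^2 - 368·x^3 - 132·x^4 + 900·x^5 + 720·x^6) + (-2 - 4·x + 39·x^2 + 16·x^3 - 160·x^4 - 69·x^5 + 210·x^6 + 144·x^7)·Dx  (order 1).
h: a_k = 4, 32, 114, 432, 1320, 4044, 11452, 32000, …
ICs: h(0) = 4.

f: a_k = -2, -2, -8, -14, -38, -80, -194, -434, …
g: a_k = -1, -1, -3, -5, -11, -21, -43, -85, …
Product ⇒ symmetric product L₀, ord ≤ 1.
h₀' ⇒ L via d/dx closure of L₀.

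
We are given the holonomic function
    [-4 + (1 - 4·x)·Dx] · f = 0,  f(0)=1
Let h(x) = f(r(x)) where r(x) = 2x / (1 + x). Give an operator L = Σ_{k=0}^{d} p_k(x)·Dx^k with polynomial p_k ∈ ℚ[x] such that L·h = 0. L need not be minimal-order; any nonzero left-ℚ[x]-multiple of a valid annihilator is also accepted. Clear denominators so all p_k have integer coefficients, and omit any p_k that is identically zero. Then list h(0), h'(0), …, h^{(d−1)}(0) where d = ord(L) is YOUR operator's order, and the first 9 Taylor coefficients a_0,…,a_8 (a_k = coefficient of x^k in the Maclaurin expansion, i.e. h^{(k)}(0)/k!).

L = 8 + (-1 + 6·x + 7·x^2)·Dx  (order 1).
h: a_k = 1, 8, 56, 392, 2744, 19208, 134456, 941192, 6588344, …
ICs: h(0) = 1.

f: a_k = 1, 4, 16, 64, 256, 1024, 4096, 16384, 65536, …
L₀ from L_f via x↦r, Dx↦r'^{-1}Dx.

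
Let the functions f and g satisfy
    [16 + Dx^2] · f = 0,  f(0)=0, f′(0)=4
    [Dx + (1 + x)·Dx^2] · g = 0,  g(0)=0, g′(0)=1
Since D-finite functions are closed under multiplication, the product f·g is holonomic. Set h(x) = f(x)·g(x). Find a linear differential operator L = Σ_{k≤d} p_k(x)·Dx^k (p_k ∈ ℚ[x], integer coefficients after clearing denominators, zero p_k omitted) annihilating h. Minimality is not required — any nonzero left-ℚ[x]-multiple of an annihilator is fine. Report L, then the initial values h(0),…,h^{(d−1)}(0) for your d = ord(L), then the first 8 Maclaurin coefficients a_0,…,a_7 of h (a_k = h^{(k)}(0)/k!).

f: a_k = 0, 4, 0, -32/3, 0, 128/15, 0, -1024/315, …
g: a_k = 0, 1, -1/2, 1/3, -1/4, 1/5, -1/6, 1/7, …
Product ⇒ symmetric product L₀, ord ≤ 4.
L = (15072 + 62976·x + 97024·x^2 + 65536·x^3 + 16384·x^4) + (1984 + 6080·x + 6144·x^2 + 2048·x^3)·Dx + (1950 + 8000·x + 12192·x^2 + 8192·x^3 + 2048·x^4)·Dx^2 + (124 + 380·x + 384·x^2 + 128·x^3)·Dx^3 + (63 + 254·x + 383·x^2 + 256·x^3 + 64·x^4)·Dx^4  (order 4).
h: a_k = 0, 0, 4, -2, -28/3, 13/3, 52/9, -34/15, …
ICs: h(0) = 0, h′(0) = 0, h′′(0) = 8, h′′′(0) = -12.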